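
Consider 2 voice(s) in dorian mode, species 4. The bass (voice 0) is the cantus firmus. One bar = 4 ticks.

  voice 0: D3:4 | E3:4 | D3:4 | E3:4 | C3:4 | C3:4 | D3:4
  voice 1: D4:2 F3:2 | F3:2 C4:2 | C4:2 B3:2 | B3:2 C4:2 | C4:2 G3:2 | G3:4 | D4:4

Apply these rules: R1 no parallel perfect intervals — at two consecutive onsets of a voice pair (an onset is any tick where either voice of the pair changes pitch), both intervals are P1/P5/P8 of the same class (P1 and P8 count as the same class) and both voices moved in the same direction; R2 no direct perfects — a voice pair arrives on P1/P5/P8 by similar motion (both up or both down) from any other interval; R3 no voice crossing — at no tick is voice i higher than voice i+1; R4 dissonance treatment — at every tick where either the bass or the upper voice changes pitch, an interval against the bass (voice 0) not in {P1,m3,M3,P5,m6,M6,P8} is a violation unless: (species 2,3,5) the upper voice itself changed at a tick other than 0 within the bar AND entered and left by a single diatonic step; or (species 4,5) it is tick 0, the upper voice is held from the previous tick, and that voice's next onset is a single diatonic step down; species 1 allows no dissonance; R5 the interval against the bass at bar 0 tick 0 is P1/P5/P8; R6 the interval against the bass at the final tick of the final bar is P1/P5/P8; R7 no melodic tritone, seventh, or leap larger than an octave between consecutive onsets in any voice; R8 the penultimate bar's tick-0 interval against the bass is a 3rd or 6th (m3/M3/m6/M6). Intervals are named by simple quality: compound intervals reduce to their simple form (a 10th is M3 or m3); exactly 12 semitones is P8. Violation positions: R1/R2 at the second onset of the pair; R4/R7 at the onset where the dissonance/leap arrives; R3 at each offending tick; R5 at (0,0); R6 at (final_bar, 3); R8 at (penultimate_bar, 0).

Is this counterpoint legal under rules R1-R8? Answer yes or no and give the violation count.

bar 0: v0=D3 v1=D4 (P8)
bar 1: v0=E3 v1=F3 (m2)
bar 2: v0=D3 v1=C4 (m7)
bar 3: v0=E3 v1=B3 (P5)
bar 4: v0=C3 v1=C4 (P8)
bar 5: v0=C3 v1=G3 (P5)
bar 6: v0=D3 v1=D4 (P8)
  R4 @ bar1.0: E3/F3 m2 untreated
  R8 @ bar5.0: penult P5 not 3rd/6th
  R2 @ bar6.0: C3/G3 P5 -> D3/D4 P8 similar

No (3 violations)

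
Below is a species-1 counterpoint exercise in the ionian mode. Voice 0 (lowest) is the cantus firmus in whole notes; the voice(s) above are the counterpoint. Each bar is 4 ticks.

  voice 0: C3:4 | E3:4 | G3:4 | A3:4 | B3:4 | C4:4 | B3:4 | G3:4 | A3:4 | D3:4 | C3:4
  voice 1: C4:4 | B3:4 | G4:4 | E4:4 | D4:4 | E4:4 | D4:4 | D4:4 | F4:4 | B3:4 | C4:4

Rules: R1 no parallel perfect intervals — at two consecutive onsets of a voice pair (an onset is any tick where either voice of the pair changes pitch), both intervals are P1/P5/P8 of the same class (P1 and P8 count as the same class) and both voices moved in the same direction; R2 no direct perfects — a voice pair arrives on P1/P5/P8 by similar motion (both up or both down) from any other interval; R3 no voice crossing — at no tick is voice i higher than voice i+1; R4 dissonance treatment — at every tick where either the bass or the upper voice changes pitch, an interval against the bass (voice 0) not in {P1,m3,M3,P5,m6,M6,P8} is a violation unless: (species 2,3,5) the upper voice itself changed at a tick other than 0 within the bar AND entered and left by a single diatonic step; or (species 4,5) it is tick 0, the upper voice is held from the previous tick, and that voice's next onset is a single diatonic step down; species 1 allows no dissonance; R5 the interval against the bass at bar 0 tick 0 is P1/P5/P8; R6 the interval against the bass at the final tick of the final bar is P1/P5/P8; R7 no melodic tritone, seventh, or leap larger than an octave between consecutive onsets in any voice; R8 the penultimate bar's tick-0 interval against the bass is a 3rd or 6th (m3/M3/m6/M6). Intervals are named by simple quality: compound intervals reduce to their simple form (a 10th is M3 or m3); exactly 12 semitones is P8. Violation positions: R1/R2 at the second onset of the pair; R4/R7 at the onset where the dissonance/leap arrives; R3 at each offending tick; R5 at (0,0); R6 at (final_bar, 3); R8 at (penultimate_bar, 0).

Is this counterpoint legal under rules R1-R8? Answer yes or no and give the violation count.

bar 0: v0=C3 v1=C4 (P8)
bar 1: v0=E3 v1=B3 (P5)
bar 2: v0=G3 v1=G4 (P8)
bar 3: v0=A3 v1=E4 (P5)
bar 4: v0=B3 v1=D4 (m3)
bar 5: v0=C4 v1=E4 (M3)
bar 6: v0=B3 v1=D4 (m3)
bar 7: v0=G3 v1=D4 (P5)
bar 8: v0=A3 v1=F4 (m6)
bar 9: v0=D3 v1=B3 (M6)
bar 10: v0=C3 v1=C4 (P8)
  R2 @ bar2.0: E3/B3 P5 -> G3/G4 P8 similar
  R7 @ bar9.0: F4->B3 leap 6st

No (2 violations)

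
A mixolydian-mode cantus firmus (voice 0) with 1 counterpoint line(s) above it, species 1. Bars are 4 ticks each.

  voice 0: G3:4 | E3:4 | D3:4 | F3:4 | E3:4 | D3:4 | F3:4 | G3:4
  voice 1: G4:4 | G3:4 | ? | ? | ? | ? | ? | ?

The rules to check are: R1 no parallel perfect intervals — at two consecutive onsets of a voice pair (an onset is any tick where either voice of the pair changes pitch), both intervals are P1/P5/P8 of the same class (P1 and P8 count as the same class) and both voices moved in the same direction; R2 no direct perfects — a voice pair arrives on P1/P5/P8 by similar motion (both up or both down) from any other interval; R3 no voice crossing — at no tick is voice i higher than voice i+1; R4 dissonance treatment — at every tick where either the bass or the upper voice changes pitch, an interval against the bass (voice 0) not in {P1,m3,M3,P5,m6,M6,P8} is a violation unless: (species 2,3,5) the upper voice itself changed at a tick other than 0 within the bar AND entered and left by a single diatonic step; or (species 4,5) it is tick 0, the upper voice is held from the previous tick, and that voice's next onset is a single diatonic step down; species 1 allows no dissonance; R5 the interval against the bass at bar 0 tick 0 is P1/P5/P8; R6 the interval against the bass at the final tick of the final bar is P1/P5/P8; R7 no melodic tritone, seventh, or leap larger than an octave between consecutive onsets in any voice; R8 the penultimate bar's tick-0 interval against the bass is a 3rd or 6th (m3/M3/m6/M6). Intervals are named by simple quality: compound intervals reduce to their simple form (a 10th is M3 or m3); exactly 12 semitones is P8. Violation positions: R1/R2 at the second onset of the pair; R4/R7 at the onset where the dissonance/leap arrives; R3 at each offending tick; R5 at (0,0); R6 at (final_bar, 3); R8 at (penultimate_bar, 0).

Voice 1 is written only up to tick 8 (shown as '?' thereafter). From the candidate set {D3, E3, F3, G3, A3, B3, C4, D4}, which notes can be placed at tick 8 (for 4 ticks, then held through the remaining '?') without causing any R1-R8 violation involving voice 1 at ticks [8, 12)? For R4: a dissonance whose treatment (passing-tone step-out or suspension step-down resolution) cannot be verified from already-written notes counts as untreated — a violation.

D3: violates R2
E3: violates R4
F3: legal
G3: violates R4
A3: legal
B3: legal
C4: violates R4
D4: legal

{A3, B3, D4, F3}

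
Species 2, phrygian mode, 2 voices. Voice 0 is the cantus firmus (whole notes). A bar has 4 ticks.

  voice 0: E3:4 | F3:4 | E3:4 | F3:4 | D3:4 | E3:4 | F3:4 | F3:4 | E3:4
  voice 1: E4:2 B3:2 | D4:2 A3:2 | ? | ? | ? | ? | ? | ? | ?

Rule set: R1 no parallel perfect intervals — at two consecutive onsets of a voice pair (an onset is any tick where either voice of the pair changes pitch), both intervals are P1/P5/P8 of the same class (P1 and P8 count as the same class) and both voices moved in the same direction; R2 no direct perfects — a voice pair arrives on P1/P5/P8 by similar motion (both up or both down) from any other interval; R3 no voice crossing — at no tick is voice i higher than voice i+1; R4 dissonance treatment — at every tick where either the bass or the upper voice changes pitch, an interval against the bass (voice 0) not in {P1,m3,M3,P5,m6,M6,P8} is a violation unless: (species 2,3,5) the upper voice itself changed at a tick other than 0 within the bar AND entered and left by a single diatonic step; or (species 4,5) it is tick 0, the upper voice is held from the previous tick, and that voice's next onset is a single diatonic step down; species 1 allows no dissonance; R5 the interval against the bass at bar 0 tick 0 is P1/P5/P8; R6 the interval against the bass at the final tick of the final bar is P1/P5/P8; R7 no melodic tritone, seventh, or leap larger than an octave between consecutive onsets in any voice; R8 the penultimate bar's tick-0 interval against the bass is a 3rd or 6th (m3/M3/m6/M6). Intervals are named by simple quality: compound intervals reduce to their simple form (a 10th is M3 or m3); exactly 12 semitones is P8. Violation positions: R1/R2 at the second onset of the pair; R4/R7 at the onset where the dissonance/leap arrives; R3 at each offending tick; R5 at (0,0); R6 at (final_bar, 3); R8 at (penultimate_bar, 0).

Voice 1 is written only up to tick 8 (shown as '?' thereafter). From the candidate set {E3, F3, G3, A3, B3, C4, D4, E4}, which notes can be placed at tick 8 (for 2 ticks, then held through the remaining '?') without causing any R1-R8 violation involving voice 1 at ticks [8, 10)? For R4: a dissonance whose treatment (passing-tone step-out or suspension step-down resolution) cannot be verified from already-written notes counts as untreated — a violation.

{B3, C4, E4, G3}

E3: violates R2
F3: violates R4
G3: legal
A3: violates R4
B3: legal
C4: legal
D4: violates R4
E4: legal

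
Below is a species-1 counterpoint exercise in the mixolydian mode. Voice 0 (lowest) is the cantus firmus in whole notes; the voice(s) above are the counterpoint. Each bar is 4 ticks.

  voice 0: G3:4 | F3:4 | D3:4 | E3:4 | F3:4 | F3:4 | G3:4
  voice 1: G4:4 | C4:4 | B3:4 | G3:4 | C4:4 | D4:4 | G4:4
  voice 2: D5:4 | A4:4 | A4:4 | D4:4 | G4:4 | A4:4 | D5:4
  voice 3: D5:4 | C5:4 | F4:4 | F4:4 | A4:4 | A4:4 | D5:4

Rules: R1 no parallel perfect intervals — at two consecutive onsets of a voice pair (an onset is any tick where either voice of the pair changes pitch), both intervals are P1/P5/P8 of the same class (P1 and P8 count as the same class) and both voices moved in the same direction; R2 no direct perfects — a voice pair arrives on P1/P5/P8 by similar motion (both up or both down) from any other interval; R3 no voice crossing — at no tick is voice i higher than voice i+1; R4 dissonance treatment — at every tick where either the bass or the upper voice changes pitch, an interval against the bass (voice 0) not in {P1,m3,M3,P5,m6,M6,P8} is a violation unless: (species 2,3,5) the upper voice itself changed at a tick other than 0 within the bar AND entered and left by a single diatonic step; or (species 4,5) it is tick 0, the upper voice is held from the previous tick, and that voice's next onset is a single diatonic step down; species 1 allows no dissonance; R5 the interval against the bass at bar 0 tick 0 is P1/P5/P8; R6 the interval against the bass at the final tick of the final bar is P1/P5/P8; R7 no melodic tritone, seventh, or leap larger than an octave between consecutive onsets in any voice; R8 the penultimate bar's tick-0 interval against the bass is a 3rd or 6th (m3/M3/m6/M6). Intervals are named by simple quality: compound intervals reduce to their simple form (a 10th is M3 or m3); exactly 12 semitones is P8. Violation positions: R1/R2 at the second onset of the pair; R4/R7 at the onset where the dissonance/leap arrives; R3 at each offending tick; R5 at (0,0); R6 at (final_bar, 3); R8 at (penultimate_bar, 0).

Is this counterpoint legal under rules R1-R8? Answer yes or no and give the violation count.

bar 0: v0=G3 v1=G4 v2=D5 v3=D5 (P5)
bar 1: v0=F3 v1=C4 v2=A4 v3=C5 (P5)
bar 2: v0=D3 v1=B3 v2=A4 v3=F4 (m3)
bar 3: v0=E3 v1=G3 v2=D4 v3=F4 (m2)
bar 4: v0=F3 v1=C4 v2=G4 v3=A4 (M3)
bar 5: v0=F3 v1=D4 v2=A4 v3=A4 (M3)
bar 6: v0=G3 v1=G4 v2=D5 v3=D5 (P5)
  R1 @ bar1.0: G3/D5 P5 -> F3/C5 P5 similar
  R2 @ bar1.0: G3/G4 P8 -> F3/C4 P5 similar
  R2 @ bar1.0: G4/D5 P5 -> C4/C5 P8 similar
  R3 @ bar2.0: A4 above F4
  R3 @ bar2.1: A4 above F4
  R3 @ bar2.2: A4 above F4
  R3 @ bar2.3: A4 above F4
  R2 @ bar3.0: B3/A4 m7 -> G3/D4 P5 similar
  R4 @ bar3.0: E3/D4 m7 untreated
  R4 @ bar3.0: E3/F4 m2 untreated
  R1 @ bar4.0: G3/D4 P5 -> C4/G4 P5 similar
  R2 @ bar4.0: E3/G3 m3 -> F3/C4 P5 similar
  R4 @ bar4.0: F3/G4 M2 untreated
  R1 @ bar5.0: C4/G4 P5 -> D4/A4 P5 similar
  R1 @ bar6.0: D4/A4 P5 -> G4/D5 P5 similar
  R1 @ bar6.0: D4/A4 P5 -> G4/D5 P5 similar
  R1 @ bar6.0: A4/A4 P1 -> D5/D5 P1 similar
  R2 @ bar6.0: F3/D4 M6 -> G3/G4 P8 similar
  R2 @ bar6.0: F3/A4 M3 -> G3/D5 P5 similar
  R2 @ bar6.0: F3/A4 M3 -> G3/D5 P5 similar

No (20 violations)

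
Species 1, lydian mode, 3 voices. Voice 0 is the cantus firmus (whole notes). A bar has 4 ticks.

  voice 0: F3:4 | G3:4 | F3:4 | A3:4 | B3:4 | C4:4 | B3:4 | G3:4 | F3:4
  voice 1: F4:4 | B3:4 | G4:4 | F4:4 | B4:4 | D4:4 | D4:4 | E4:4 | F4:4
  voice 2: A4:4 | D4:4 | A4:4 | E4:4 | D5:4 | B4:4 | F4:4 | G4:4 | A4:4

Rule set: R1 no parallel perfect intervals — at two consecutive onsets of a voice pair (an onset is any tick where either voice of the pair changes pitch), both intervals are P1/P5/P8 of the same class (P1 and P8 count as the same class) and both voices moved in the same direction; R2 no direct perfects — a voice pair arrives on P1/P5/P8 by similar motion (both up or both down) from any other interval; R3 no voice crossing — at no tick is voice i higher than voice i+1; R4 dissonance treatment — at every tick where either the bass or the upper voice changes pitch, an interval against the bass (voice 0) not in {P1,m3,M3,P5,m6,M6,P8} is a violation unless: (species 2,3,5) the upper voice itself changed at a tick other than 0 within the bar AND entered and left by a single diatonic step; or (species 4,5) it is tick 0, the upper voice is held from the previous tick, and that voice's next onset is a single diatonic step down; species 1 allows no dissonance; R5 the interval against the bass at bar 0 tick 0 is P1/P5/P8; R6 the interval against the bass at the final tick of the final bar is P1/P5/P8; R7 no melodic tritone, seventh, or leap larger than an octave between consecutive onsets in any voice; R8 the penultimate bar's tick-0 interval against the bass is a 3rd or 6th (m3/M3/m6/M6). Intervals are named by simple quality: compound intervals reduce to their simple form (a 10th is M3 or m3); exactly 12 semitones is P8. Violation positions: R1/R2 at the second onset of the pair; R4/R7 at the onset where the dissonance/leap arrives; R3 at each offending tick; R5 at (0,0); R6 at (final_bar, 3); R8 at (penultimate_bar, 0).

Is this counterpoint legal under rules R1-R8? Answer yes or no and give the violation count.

No (16 violations)

bar 0: v0=F3 v1=F4 v2=A4 (M3)
bar 1: v0=G3 v1=B3 v2=D4 (P5)
bar 2: v0=F3 v1=G4 v2=A4 (M3)
bar 3: v0=A3 v1=F4 v2=E4 (P5)
bar 4: v0=B3 v1=B4 v2=D5 (m3)
bar 5: v0=C4 v1=D4 v2=B4 (M7)
bar 6: v0=B3 v1=D4 v2=F4 (TT)
bar 7: v0=G3 v1=E4 v2=G4 (P8)
bar 8: v0=F3 v1=F4 v2=A4 (M3)
  R5 @ bar0.0: opens on M3
  R7 @ bar1.0: F4->B3 leap 6st
  R4 @ bar2.0: F3/G4 M2 untreated
  R3 @ bar3.0: F4 above E4
  R3 @ bar3.1: F4 above E4
  R3 @ bar3.2: F4 above E4
  R3 @ bar3.3: F4 above E4
  R2 @ bar4.0: A3/F4 m6 -> B3/B4 P8 similar
  R7 @ bar4.0: F4->B4 leap 6st
  R7 @ bar4.0: E4->D5 leap 10st
  R4 @ bar5.0: C4/D4 M2 untreated
  R4 @ bar5.0: C4/B4 M7 untreated
  R4 @ bar6.0: B3/F4 TT untreated
  R7 @ bar6.0: B4->F4 leap 6st
  R8 @ bar7.0: penult P8 not 3rd/6th
  R6 @ bar8.3: closes on M3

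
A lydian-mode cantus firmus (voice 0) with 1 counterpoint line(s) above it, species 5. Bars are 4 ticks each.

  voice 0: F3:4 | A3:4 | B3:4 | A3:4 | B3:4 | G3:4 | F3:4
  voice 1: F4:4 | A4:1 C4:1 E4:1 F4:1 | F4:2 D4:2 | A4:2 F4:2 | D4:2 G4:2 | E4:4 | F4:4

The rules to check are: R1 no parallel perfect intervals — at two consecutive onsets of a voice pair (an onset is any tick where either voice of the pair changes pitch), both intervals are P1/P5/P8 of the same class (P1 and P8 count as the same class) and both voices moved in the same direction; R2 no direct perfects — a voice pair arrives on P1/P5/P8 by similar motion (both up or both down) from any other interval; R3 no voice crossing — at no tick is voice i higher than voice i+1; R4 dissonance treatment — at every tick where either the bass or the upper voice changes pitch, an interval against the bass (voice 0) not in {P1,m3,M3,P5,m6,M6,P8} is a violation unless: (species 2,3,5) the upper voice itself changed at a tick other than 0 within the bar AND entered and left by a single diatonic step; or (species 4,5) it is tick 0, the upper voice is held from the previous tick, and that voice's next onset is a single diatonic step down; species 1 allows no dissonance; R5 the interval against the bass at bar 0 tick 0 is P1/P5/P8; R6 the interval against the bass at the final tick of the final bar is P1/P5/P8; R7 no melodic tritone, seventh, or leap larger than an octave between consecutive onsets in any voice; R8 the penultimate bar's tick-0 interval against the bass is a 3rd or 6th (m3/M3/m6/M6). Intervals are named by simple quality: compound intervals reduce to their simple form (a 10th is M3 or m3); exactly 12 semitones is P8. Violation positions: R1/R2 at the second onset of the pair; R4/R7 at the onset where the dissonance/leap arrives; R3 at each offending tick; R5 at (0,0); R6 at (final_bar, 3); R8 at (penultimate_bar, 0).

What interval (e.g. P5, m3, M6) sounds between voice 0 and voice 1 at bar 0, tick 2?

P8

voice 0=F3 voice 1=F4 -> P8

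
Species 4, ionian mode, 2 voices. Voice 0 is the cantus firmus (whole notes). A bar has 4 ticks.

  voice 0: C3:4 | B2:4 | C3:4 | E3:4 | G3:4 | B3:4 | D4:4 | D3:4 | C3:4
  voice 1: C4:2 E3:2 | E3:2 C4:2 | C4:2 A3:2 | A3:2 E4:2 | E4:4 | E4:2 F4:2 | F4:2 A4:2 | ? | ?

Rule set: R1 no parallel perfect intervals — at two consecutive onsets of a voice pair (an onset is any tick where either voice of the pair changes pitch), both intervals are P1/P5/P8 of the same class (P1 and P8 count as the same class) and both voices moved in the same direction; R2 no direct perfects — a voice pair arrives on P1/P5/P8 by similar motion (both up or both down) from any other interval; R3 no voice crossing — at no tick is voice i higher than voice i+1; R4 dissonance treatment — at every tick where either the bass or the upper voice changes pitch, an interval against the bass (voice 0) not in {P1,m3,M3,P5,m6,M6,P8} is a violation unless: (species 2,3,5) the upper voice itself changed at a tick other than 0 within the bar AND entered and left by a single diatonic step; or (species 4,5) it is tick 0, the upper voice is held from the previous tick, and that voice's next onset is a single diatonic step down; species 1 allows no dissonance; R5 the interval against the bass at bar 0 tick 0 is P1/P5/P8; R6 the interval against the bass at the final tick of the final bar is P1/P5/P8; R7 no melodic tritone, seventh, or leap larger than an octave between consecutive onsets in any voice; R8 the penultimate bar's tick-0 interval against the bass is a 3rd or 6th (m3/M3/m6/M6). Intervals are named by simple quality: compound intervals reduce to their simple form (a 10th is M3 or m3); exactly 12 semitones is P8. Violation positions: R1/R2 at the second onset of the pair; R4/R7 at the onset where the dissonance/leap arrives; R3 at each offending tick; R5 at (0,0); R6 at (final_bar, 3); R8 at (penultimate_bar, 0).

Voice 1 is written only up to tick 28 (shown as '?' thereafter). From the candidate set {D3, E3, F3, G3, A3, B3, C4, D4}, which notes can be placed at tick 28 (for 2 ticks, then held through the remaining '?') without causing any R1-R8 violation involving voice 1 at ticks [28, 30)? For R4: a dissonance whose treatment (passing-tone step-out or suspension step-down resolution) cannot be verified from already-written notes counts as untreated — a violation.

D3: violates R2,R7,R8
E3: violates R4,R7,R8
F3: violates R7
G3: violates R4,R7,R8
A3: violates R1,R8
B3: violates R7
C4: violates R4,R8
D4: violates R2,R8

{}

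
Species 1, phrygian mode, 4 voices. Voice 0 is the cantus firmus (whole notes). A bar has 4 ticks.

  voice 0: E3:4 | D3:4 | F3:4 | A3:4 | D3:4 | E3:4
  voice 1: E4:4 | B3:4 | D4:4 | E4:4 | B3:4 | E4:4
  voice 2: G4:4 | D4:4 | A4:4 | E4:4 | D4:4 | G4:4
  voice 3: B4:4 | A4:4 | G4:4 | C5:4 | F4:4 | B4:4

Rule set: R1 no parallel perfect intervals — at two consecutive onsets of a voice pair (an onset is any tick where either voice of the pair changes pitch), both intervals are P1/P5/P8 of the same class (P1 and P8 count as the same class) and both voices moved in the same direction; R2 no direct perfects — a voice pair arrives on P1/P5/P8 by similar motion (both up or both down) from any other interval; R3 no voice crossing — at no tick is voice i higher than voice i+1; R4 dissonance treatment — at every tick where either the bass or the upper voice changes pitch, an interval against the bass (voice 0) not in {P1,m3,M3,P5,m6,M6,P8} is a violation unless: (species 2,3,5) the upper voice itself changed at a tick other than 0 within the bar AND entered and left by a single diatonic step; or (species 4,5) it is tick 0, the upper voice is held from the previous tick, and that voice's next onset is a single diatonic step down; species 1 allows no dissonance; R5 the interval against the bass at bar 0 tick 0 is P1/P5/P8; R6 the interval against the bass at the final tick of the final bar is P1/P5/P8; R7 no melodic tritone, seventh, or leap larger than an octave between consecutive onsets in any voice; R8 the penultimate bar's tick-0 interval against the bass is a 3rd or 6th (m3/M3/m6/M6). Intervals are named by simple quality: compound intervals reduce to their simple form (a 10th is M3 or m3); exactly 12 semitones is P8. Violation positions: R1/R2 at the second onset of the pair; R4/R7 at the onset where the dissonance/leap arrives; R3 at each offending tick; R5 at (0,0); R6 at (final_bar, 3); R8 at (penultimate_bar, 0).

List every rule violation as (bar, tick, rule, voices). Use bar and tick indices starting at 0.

bar 0: v0=E3 v1=E4 v2=G4 v3=B4 downbeat P5
bar 1: v0=D3 v1=B3 v2=D4 v3=A4 downbeat P5
bar 2: v0=F3 v1=D4 v2=A4 v3=G4 downbeat M2
bar 3: v0=A3 v1=E4 v2=E4 v3=C5 downbeat m3
bar 4: v0=D3 v1=B3 v2=D4 v3=F4 downbeat m3
bar 5: v0=E3 v1=E4 v2=G4 v3=B4 downbeat P5
  -> R5 @ bar 0 tick 0 v(0, 2): opens on m3
  -> R1 @ bar 1 tick 0 v(0, 3): E3/B4 P5 -> D3/A4 P5 similar
  -> R2 @ bar 1 tick 0 v(0, 2): E3/G4 m3 -> D3/D4 P8 similar
  -> R2 @ bar 1 tick 0 v(2, 3): G4/B4 M3 -> D4/A4 P5 similar
  -> R2 @ bar 2 tick 0 v(1, 2): B3/D4 m3 -> D4/A4 P5 similar
  -> R3 @ bar 2 tick 0 v(2, 3): A4 above G4
  -> R4 @ bar 2 tick 0 v(0, 3): F3/G4 M2 untreated
  -> R3 @ bar 2 tick 1 v(2, 3): A4 above G4
  -> R3 @ bar 2 tick 2 v(2, 3): A4 above G4
  -> R3 @ bar 2 tick 3 v(2, 3): A4 above G4
  -> R2 @ bar 3 tick 0 v(0, 1): F3/D4 M6 -> A3/E4 P5 similar
  -> R2 @ bar 4 tick 0 v(0, 2): A3/E4 P5 -> D3/D4 P8 similar
  -> R8 @ bar 4 tick 0 v(0, 2): penult P8 not 3rd/6th
  -> R2 @ bar 5 tick 0 v(0, 1): D3/B3 M6 -> E3/E4 P8 similar
  -> R2 @ bar 5 tick 0 v(0, 3): D3/F4 m3 -> E3/B4 P5 similar
  -> R2 @ bar 5 tick 0 v(1, 3): B3/F4 TT -> E4/B4 P5 similar
  -> R7 @ bar 5 tick 0 v(3,): F4->B4 leap 6st
  -> R6 @ bar 5 tick 3 v(0, 2): closes on m3

(0, 0, R5, (0, 2))
(1, 0, R1, (0, 3))
(1, 0, R2, (0, 2))
(1, 0, R2, (2, 3))
(2, 0, R2, (1, 2))
(2, 0, R3, (2, 3))
(2, 0, R4, (0, 3))
(2, 1, R3, (2, 3))
(2, 2, R3, (2, 3))
(2, 3, R3, (2, 3))
(3, 0, R2, (0, 1))
(4, 0, R2, (0, 2))
(4, 0, R8, (0, 2))
(5, 0, R2, (0, 1))
(5, 0, R2, (0, 3))
(5, 0, R2, (1, 3))
(5, 0, R7, (3,))
(5, 3, R6, (0, 2))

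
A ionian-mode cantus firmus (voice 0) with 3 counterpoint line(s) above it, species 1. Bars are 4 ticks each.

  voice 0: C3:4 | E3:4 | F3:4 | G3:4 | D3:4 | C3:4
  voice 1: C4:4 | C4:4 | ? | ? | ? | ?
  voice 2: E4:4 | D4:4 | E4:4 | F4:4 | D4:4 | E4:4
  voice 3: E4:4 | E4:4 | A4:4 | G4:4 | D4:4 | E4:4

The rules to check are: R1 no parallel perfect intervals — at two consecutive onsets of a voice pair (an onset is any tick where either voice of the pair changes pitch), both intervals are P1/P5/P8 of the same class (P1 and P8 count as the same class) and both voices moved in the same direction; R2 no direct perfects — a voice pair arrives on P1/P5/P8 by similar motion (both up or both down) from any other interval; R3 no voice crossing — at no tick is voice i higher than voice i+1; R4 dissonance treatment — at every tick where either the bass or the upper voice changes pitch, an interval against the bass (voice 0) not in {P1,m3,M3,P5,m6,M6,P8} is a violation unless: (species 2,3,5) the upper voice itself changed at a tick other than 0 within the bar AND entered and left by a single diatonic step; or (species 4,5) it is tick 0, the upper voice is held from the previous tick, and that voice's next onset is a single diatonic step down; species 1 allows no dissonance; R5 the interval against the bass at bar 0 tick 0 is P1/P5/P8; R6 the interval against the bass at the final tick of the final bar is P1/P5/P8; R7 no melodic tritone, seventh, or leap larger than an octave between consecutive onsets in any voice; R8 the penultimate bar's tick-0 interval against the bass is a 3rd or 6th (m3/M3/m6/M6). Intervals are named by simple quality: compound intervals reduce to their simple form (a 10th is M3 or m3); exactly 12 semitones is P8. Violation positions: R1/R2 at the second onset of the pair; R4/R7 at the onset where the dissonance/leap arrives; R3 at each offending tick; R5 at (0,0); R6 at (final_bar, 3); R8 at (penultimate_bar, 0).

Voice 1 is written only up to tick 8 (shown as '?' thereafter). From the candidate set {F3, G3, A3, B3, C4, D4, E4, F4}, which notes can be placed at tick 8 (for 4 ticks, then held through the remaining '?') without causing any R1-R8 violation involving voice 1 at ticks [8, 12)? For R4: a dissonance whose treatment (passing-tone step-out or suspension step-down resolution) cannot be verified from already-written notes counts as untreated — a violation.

F3: legal
G3: violates R4
A3: legal
B3: violates R4
C4: legal
D4: violates R2
E4: violates R2,R4
F4: violates R2,R3

{A3, C4, F3}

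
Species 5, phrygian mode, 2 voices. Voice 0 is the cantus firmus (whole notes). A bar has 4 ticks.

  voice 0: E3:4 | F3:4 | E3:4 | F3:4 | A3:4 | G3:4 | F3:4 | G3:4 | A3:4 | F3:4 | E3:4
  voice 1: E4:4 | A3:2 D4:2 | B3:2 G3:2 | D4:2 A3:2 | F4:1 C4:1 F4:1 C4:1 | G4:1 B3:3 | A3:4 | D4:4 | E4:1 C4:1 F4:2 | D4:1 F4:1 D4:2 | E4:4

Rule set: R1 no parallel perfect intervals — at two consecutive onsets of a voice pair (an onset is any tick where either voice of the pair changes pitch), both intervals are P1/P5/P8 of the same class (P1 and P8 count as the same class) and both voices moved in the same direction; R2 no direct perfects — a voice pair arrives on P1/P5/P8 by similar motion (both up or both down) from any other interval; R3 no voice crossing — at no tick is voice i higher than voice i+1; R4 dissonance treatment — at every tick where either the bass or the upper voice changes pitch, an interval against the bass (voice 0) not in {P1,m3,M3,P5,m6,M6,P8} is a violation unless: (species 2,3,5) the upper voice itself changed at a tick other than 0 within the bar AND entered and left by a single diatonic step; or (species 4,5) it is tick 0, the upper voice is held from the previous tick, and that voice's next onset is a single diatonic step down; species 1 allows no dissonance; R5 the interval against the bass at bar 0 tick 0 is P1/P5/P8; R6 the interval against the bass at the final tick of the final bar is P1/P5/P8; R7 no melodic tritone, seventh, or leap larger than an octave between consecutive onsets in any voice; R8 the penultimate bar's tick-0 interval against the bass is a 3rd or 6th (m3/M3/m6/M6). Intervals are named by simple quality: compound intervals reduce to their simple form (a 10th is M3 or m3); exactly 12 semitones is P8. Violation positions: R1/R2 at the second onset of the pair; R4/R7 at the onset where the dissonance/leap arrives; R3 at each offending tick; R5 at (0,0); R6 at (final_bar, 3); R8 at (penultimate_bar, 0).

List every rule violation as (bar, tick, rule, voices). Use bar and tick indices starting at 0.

bar 0: v0=E3 v1=E4 downbeat P8
bar 1: v0=F3 v1=A3 downbeat M3
bar 2: v0=E3 v1=B3 downbeat P5
bar 3: v0=F3 v1=D4 downbeat M6
bar 4: v0=A3 v1=F4 downbeat m6
bar 5: v0=G3 v1=G4 downbeat P8
bar 6: v0=F3 v1=A3 downbeat M3
bar 7: v0=G3 v1=D4 downbeat P5
bar 8: v0=A3 v1=E4 downbeat P5
bar 9: v0=F3 v1=D4 downbeat M6
bar 10: v0=E3 v1=E4 downbeat P8
  -> R2 @ bar 2 tick 0 v(0, 1): F3/D4 M6 -> E3/B3 P5 similar
  -> R2 @ bar 7 tick 0 v(0, 1): F3/A3 M3 -> G3/D4 P5 similar
  -> R1 @ bar 8 tick 0 v(0, 1): G3/D4 P5 -> A3/E4 P5 similar

(2, 0, R2, (0, 1))
(7, 0, R2, (0, 1))
(8, 0, R1, (0, 1))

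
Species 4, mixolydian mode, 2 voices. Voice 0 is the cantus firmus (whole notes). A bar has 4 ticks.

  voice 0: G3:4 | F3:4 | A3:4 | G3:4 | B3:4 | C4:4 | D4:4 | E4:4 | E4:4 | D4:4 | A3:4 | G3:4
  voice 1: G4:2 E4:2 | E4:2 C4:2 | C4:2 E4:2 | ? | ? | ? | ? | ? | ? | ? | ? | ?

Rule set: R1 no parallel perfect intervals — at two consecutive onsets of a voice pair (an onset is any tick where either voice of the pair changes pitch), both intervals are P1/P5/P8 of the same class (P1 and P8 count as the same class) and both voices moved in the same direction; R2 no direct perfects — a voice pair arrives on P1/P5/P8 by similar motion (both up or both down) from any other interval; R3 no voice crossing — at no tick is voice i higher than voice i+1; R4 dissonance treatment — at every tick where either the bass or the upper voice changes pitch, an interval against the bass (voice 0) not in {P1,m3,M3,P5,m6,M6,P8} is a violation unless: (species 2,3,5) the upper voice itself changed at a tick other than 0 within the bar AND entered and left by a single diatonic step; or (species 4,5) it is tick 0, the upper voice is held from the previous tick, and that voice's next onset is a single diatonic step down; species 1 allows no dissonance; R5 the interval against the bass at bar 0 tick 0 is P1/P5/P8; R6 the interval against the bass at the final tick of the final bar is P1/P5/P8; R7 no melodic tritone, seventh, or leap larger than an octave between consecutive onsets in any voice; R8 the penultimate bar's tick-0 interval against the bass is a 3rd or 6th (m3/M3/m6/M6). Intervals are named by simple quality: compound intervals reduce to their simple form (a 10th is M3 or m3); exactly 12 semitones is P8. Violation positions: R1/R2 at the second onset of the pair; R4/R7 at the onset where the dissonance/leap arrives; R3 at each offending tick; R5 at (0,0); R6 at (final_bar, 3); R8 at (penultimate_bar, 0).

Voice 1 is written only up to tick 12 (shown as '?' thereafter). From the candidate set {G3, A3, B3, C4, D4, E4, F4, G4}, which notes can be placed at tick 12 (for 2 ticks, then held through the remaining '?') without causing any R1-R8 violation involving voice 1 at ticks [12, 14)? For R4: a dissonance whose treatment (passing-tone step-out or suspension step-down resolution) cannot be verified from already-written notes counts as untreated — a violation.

{B3, E4, G4}

G3: violates R2
A3: violates R4
B3: legal
C4: violates R4
D4: violates R1
E4: legal
F4: violates R4
G4: legal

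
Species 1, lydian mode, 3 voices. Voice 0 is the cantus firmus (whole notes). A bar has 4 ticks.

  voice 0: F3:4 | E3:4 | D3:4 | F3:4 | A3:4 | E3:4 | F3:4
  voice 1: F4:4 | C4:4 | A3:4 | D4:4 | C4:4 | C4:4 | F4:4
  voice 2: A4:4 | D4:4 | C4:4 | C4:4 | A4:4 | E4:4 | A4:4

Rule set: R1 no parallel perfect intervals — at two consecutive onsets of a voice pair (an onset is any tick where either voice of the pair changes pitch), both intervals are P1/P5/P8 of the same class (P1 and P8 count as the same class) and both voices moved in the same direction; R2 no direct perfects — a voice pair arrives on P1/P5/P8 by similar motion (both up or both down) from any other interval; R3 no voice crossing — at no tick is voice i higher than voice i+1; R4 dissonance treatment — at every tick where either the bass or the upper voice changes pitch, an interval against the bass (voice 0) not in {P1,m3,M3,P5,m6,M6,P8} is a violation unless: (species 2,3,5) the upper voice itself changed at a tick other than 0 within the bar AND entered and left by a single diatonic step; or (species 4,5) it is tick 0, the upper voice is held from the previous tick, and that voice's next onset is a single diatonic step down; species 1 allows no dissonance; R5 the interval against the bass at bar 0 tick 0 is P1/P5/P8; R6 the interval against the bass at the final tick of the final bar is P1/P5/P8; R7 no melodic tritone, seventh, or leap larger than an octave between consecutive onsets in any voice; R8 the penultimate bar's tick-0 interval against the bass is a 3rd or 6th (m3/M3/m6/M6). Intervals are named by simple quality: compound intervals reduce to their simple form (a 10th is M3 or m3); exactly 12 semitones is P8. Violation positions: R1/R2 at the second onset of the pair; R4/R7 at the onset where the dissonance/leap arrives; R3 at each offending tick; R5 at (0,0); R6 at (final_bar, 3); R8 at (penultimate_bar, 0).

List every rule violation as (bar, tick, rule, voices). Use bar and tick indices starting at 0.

bar 0: v0=F3 v1=F4 v2=A4 downbeat M3
bar 1: v0=E3 v1=C4 v2=D4 downbeat m7
bar 2: v0=D3 v1=A3 v2=C4 downbeat m7
bar 3: v0=F3 v1=D4 v2=C4 downbeat P5
bar 4: v0=A3 v1=C4 v2=A4 downbeat P8
bar 5: v0=E3 v1=C4 v2=E4 downbeat P8
bar 6: v0=F3 v1=F4 v2=A4 downbeat M3
  -> R5 @ bar 0 tick 0 v(0, 2): opens on M3
  -> R4 @ bar 1 tick 0 v(0, 2): E3/D4 m7 untreated
  -> R2 @ bar 2 tick 0 v(0, 1): E3/C4 m6 -> D3/A3 P5 similar
  -> R4 @ bar 2 tick 0 v(0, 2): D3/C4 m7 untreated
  -> R3 @ bar 3 tick 0 v(1, 2): D4 above C4
  -> R3 @ bar 3 tick 1 v(1, 2): D4 above C4
  -> R3 @ bar 3 tick 2 v(1, 2): D4 above C4
  -> R3 @ bar 3 tick 3 v(1, 2): D4 above C4
  -> R2 @ bar 4 tick 0 v(0, 2): F3/C4 P5 -> A3/A4 P8 similar
  -> R1 @ bar 5 tick 0 v(0, 2): A3/A4 P8 -> E3/E4 P8 similar
  -> R8 @ bar 5 tick 0 v(0, 2): penult P8 not 3rd/6th
  -> R2 @ bar 6 tick 0 v(0, 1): E3/C4 m6 -> F3/F4 P8 similar
  -> R6 @ bar 6 tick 3 v(0, 2): closes on M3

(0, 0, R5, (0, 2))
(1, 0, R4, (0, 2))
(2, 0, R2, (0, 1))
(2, 0, R4, (0, 2))
(3, 0, R3, (1, 2))
(3, 1, R3, (1, 2))
(3, 2, R3, (1, 2))
(3, 3, R3, (1, 2))
(4, 0, R2, (0, 2))
(5, 0, R1, (0, 2))
(5, 0, R8, (0, 2))
(6, 0, R2, (0, 1))
(6, 3, R6, (0, 2))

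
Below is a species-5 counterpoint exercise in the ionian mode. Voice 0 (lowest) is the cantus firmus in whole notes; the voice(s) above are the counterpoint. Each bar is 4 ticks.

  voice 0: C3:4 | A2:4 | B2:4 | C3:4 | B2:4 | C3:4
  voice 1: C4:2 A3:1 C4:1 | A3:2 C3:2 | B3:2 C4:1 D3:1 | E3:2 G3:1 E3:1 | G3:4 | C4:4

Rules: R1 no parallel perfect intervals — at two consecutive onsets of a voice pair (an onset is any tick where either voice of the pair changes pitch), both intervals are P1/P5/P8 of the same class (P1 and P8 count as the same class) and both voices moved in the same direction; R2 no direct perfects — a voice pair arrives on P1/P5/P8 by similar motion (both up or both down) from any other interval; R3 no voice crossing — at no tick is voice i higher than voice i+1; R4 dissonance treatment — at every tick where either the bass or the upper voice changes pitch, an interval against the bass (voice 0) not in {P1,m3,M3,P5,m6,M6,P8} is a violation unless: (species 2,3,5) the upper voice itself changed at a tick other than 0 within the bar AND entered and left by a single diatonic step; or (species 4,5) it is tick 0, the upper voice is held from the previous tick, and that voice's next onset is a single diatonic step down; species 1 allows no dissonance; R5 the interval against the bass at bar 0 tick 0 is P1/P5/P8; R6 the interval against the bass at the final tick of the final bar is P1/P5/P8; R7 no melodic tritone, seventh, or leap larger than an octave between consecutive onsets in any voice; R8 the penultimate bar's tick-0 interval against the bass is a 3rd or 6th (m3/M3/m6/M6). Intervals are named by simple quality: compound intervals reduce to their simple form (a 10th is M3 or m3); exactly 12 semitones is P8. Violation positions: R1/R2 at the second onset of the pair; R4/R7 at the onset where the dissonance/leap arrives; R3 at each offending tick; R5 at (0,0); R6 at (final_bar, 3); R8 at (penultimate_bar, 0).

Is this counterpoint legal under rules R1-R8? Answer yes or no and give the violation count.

No (6 violations)

bar 0: v0=C3 v1=C4 (P8)
bar 1: v0=A2 v1=A3 (P8)
bar 2: v0=B2 v1=B3 (P8)
bar 3: v0=C3 v1=E3 (M3)
bar 4: v0=B2 v1=G3 (m6)
bar 5: v0=C3 v1=C4 (P8)
  R1 @ bar1.0: C3/C4 P8 -> A2/A3 P8 similar
  R2 @ bar2.0: A2/C3 m3 -> B2/B3 P8 similar
  R7 @ bar2.0: C3->B3 leap 11st
  R4 @ bar2.2: B2/C4 m2 untreated
  R7 @ bar2.3: C4->D3 leap 10st
  R2 @ bar5.0: B2/G3 m6 -> C3/C4 P8 similar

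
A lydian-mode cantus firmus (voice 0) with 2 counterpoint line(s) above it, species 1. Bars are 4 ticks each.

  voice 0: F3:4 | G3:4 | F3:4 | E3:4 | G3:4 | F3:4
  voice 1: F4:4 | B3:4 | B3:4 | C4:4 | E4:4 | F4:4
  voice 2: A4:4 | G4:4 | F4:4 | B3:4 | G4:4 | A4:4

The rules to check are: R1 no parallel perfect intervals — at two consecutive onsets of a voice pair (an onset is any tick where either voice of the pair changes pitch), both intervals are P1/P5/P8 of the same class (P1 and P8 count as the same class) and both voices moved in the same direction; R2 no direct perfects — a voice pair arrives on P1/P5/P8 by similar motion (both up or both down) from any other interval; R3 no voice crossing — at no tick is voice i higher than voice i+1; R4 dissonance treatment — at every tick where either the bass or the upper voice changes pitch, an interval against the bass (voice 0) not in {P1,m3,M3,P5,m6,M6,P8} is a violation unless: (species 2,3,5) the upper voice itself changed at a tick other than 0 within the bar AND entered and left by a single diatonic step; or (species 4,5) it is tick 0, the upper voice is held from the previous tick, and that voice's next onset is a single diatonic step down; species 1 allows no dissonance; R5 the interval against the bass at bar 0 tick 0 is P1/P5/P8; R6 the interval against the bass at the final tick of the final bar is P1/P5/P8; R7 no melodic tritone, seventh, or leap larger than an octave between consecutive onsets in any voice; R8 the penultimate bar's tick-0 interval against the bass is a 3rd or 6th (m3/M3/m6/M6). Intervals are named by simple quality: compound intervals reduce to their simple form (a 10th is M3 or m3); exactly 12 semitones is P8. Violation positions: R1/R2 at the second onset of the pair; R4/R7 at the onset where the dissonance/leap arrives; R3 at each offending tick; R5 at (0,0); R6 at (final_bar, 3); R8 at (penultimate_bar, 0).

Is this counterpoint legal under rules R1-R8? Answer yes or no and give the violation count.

No (13 violations)

bar 0: v0=F3 v1=F4 v2=A4 (M3)
bar 1: v0=G3 v1=B3 v2=G4 (P8)
bar 2: v0=F3 v1=B3 v2=F4 (P8)
bar 3: v0=E3 v1=C4 v2=B3 (P5)
bar 4: v0=G3 v1=E4 v2=G4 (P8)
bar 5: v0=F3 v1=F4 v2=A4 (M3)
  R5 @ bar0.0: opens on M3
  R7 @ bar1.0: F4->B3 leap 6st
  R1 @ bar2.0: G3/G4 P8 -> F3/F4 P8 similar
  R4 @ bar2.0: F3/B3 TT untreated
  R2 @ bar3.0: F3/F4 P8 -> E3/B3 P5 similar
  R3 @ bar3.0: C4 above B3
  R7 @ bar3.0: F4->B3 leap 6st
  R3 @ bar3.1: C4 above B3
  R3 @ bar3.2: C4 above B3
  R3 @ bar3.3: C4 above B3
  R2 @ bar4.0: E3/B3 P5 -> G3/G4 P8 similar
  R8 @ bar4.0: penult P8 not 3rd/6th
  R6 @ bar5.3: closes on M3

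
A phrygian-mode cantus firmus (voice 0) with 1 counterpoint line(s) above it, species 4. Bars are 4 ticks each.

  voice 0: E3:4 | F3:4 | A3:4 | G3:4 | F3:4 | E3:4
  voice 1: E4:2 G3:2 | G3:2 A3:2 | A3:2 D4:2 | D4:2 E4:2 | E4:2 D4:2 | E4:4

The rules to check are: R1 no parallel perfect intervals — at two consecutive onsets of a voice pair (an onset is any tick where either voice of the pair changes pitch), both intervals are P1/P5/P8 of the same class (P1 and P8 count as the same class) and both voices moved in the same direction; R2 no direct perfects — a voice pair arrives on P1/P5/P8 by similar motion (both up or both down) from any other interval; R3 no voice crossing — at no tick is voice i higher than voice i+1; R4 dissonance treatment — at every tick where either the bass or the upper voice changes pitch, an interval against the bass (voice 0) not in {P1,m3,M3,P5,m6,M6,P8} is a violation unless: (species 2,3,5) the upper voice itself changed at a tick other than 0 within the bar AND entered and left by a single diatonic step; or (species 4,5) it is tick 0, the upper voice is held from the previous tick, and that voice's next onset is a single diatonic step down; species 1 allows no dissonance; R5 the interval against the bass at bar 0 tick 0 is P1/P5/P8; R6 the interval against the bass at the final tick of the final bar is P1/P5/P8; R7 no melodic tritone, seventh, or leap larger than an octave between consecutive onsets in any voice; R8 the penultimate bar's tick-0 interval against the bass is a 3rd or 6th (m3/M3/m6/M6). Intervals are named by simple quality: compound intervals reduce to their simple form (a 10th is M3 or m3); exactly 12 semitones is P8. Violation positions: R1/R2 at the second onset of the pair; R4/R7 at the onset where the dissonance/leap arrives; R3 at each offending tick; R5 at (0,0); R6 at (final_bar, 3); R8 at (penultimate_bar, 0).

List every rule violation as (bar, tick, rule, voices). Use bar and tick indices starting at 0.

(1, 0, R4, (0, 1))
(2, 2, R4, (0, 1))
(4, 0, R8, (0, 1))

bar 0: v0=E3 v1=E4 downbeat P8
bar 1: v0=F3 v1=G3 downbeat M2
bar 2: v0=A3 v1=A3 downbeat P1
bar 3: v0=G3 v1=D4 downbeat P5
bar 4: v0=F3 v1=E4 downbeat M7
bar 5: v0=E3 v1=E4 downbeat P8
  -> R4 @ bar 1 tick 0 v(0, 1): F3/G3 M2 untreated
  -> R4 @ bar 2 tick 2 v(0, 1): A3/D4 P4 untreated
  -> R8 @ bar 4 tick 0 v(0, 1): penult M7 not 3rd/6th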